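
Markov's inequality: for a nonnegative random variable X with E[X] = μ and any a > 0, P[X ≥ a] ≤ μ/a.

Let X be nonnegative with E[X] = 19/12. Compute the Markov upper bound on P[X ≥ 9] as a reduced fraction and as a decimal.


μ = E[X] = 19/12, a = 9.
Markov: P[X ≥ 9] ≤ μ/a = (19/12)/9 = 19/108.
Numerically: ≈ 0.175926.
(Since a = 9 > μ = 1.583333, the bound 19/108 is < 1 and informative.)

P[X ≥ 9] ≤ 19/108 ≈ 0.175926.


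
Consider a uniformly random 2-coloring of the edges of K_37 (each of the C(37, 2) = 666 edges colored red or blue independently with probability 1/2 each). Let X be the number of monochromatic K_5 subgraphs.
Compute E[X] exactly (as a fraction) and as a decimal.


Let X = Σ_S X_S over the C(37, 5) = 435897 subsets S of size 5, where X_S = 1 if the K_5 on S is monochromatic.
For a fixed S, the K_5 on S has C(5, 2) = 10 edges. P[all 10 edges red] = (1/2)^10, and likewise for blue, so P[monochromatic] = 2·(1/2)^10 = 2^{1 − 10} = 1/512.
Summing: E[X] = C(37, 5) · 2^{1 − 10} = 435897 · 1/512 = 435897/512.
Numerically: E[X] ≈ 851.361328.

E[X] = C(37,5)·2^(1−C(5,2)) = 435897/512 ≈ 851.361328.


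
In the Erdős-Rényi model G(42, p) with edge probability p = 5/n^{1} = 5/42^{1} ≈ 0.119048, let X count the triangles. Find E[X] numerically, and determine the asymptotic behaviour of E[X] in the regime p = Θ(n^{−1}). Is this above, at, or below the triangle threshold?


Number of potential triangles: C(42, 3) = 11480.
Each occurs with probability p³ ≈ (0.119048)³ ≈ 1.68718281e-03.
By linearity: E[X] = C(42, 3)·p³ ≈ 11480 · 1.68718281e-03 ≈ 19.368859.
Here α = 1, so p = 5/n is exactly at the triangle threshold p ~ 1/n. Asymptotically E[X] → c³/6 = 5³/6 = 125/6 ≈ 20.833333, a bounded constant. In this regime the triangle count is asymptotically Poisson(c³/6).

E[X] ≈ 19.368859; in regime p = Θ(1/n^{1}) E[X] stays bounded (at the triangle threshold p ~ 1/n).


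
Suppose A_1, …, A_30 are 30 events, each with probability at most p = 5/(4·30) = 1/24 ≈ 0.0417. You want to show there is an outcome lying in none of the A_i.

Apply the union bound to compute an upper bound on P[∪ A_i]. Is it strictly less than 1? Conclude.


Union bound: P[∪_{i=1}^{30} A_i] ≤ Σ_i P[A_i] ≤ 30·p = 30·(1/24) = 5/4.
Numerically: 5/4 ≈ 1.2500.
Is 5/4 < 1? NO.
Since the bound 5/4 is ≥ 1, the union bound is uninformative here; it does NOT by itself certify existence.

30·p = 5/4 ≈ 1.2500; existence NOT certified by the union bound.


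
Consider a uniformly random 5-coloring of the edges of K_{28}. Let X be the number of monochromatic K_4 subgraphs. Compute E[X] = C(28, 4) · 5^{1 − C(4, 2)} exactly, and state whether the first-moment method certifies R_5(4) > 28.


E[X] = C(28, 4) · 5^{1 − 6} = 20475 · 5^{−5} = 20475/3125.
As a reduced fraction: E[X] = 819/125 ≈ 6.5520000.
Is E[X] < 1? NO.
Since E[X] ≥ 1, the first-moment bound is inconclusive at n = 28; it does NOT by itself certify R_5(4) > 28.

E[X] = 819/125 ≈ 6.5520000; E[X] ≥ 1; first-moment method inconclusive here.


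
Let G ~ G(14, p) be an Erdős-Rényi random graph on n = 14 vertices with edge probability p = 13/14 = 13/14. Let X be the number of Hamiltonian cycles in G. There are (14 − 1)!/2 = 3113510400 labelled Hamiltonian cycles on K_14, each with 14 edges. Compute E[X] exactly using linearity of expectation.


K_14 has (14 − 1)!/2 = 3113510400 labelled Hamiltonian cycles.
For each such Hamiltonian cycle H, let X_H = 1 if all 14 edges of H are present in G. Then P[X_H = 1] = p^{14} = (13/14)^{14} = 3937376385699289/11112006825558016.
By linearity: E[X] = Σ_H E[X_H] = 3113510400 · p^{14} = 3113510400 · 3937376385699289/11112006825558016 = 3420497300666614836525/3100448333024.
Numerically: E[X] ≈ 1.103e+09.

E[X] = 3113510400 · (13/14)^{14} = 3420497300666614836525/3100448333024 ≈ 1.103e+09.


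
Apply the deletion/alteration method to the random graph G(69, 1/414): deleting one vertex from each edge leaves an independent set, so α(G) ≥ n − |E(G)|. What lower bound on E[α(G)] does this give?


E[|E(G)|] = C(69, 2)·p = 2346 · (1/414) = 17/3.
E[α(G)] ≥ n − E[|E(G)|] = 69 − 17/3 = 190/3.
Numerically: ≈ 63.3333.
(This is only a lower bound; the true E[α(G)] may be larger.)

E[α(G)] ≥ 190/3 ≈ 63.3333.


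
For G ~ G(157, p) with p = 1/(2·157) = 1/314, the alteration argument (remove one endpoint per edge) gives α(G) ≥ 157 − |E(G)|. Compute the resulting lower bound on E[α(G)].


E[|E(G)|] = C(157, 2)·p = 12246 · (1/314) = 39.
E[α(G)] ≥ n − E[|E(G)|] = 157 − 39 = 118.
Numerically: ≈ 118.0000.
(This is only a lower bound; the true E[α(G)] may be larger.)

E[α(G)] ≥ 118 ≈ 118.0000.


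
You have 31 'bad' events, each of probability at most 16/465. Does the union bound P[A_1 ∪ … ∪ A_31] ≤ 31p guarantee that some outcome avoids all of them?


Union bound: P[∪_{i=1}^{31} A_i] ≤ Σ_i P[A_i] ≤ 31·p = 31·(16/465) = 16/15.
Numerically: 16/15 ≈ 1.06667.
Is 16/15 < 1? NO.
Since the bound 16/15 is ≥ 1, the union bound is uninformative here; it does NOT by itself certify existence.

31·p = 16/15 ≈ 1.06667; existence NOT certified by the union bound.


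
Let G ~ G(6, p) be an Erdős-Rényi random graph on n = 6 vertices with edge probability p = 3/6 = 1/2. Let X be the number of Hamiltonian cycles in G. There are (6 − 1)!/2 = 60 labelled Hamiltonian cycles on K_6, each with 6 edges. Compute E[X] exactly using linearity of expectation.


K_6 has (6 − 1)!/2 = 60 labelled Hamiltonian cycles.
For each such Hamiltonian cycle H, let X_H = 1 if all 6 edges of H are present in G. Then P[X_H = 1] = p^{6} = (1/2)^{6} = 1/64.
By linearity: E[X] = Σ_H E[X_H] = 60 · p^{6} = 60 · 1/64 = 15/16.
Numerically: E[X] ≈ 0.938.

E[X] = 60 · (1/2)^{6} = 15/16 ≈ 0.938.


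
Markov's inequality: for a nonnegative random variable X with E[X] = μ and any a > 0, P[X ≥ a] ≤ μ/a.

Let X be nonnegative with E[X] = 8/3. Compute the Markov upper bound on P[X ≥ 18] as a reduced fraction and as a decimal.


μ = E[X] = 8/3, a = 18.
Markov: P[X ≥ 18] ≤ μ/a = (8/3)/18 = 4/27.
Numerically: ≈ 0.14815.
(Since a = 18 > μ = 2.66667, the bound 4/27 is < 1 and informative.)

P[X ≥ 18] ≤ 4/27 ≈ 0.14815.


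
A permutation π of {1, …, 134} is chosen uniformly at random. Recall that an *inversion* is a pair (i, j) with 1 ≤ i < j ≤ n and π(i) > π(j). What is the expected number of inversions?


Write X = Σ X_I over the C(134, 2) = 8911 pairs i < j, with X_I the indicator of one inversion.
There are 8911 indicators.
For each fixed pair i < j, the values π(i) and π(j) are two distinct elements of {1, …, 134} in uniformly random order; by symmetry P[π(i) > π(j)] = 1/2.
By linearity: E[X] = 8911 · (1/2) = C(134, 2) · (1/2) = 8911/2 = 8911/2 ≈ 4455.50000.

E[X] = 8911/2 = 4455.50000.


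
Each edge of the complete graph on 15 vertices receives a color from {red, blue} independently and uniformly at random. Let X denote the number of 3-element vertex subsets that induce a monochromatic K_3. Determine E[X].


Let X = Σ_S X_S over the C(15, 3) = 455 subsets S of size 3, where X_S = 1 if the K_3 on S is monochromatic.
For a fixed S, the K_3 on S has C(3, 2) = 3 edges. P[all 3 edges red] = (1/2)^3, and likewise for blue, so P[monochromatic] = 2·(1/2)^3 = 2^{1 − 3} = 1/4.
By linearity: E[X] = C(15, 3) · 2^{1 − 3} = 455 · 1/4 = 455/4.
Numerically: E[X] ≈ 113.750000.

E[X] = C(15,3)·2^(1−C(3,2)) = 455/4 ≈ 113.750000.


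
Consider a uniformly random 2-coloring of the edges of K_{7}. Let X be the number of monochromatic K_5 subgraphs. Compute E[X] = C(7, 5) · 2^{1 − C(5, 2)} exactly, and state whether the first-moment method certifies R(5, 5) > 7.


E[X] = C(7, 5) · 2^{1 − 10} = 21 · 2^{−9} = 21/512.
As a reduced fraction: E[X] = 21/512 ≈ 0.0410.
Is E[X] < 1? YES.
Since E[X] < 1, there exists a 2-coloring of K_{7} with no monochromatic K_5; hence R(5, 5) > 7.

E[X] = 21/512 ≈ 0.0410; E[X] < 1, so R(5, 5) > 7.


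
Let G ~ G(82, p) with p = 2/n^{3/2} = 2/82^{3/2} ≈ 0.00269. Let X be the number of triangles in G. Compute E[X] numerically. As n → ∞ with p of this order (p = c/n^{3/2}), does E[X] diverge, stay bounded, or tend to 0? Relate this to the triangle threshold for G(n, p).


Number of potential triangles: C(82, 3) = 88560.
Each occurs with probability p³ ≈ (0.00269)³ ≈ 1.95401e-08.
By linearity: E[X] = C(82, 3)·p³ ≈ 88560 · 1.95401e-08 ≈ 0.002.
Since α = 3/2 > 1, p = c/n^{3/2} = o(1/n) is below the triangle threshold p ~ 1/n. Asymptotically E[X] ~ (c³/6)·n^{3(1−α)} = (2³/6)·n^{-1.5} → 0, so by Markov's inequality G has no triangles w.h.p.

E[X] ≈ 0.002; in regime p = Θ(1/n^{3/2}) E[X] tends to 0 (below the triangle threshold p ~ 1/n).


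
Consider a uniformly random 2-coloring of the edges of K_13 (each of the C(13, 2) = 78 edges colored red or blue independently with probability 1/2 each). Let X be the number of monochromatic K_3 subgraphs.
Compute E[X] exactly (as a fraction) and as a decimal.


Let X = Σ_S X_S over the C(13, 3) = 286 subsets S of size 3, where X_S = 1 if the K_3 on S is monochromatic.
For a fixed S, the K_3 on S has C(3, 2) = 3 edges. P[all 3 edges red] = (1/2)^3, and likewise for blue, so P[monochromatic] = 2·(1/2)^3 = 2^{1 − 3} = 1/4.
By linearity: E[X] = C(13, 3) · 2^{1 − 3} = 286 · 1/4 = 143/2.
Numerically: E[X] ≈ 71.50000.

E[X] = C(13,3)·2^(1−C(3,2)) = 143/2 ≈ 71.50000.


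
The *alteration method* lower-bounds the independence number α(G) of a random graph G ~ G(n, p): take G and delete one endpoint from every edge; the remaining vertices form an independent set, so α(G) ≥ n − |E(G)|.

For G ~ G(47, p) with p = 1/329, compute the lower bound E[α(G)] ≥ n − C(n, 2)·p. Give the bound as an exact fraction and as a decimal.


E[|E(G)|] = C(47, 2)·p = 1081 · (1/329) = 23/7.
E[α(G)] ≥ n − E[|E(G)|] = 47 − 23/7 = 306/7.
Numerically: ≈ 43.71429.
(This is only a lower bound; the true E[α(G)] may be larger.)

E[α(G)] ≥ 306/7 ≈ 43.71429.


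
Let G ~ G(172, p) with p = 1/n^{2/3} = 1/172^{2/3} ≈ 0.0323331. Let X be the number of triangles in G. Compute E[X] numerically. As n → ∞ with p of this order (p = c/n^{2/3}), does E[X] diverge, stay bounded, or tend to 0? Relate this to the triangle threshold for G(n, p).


Number of potential triangles: C(172, 3) = 833340.
Each occurs with probability p³ ≈ (0.0323331)³ ≈ 3.38020552e-05.
By linearity: E[X] = C(172, 3)·p³ ≈ 833340 · 3.38020552e-05 ≈ 28.168605.
Since α = 2/3 < 1, p = c/n^{2/3} ≫ 1/n is above the triangle threshold p ~ 1/n. Asymptotically E[X] ~ (c³/6)·n^{3(1−α)} = (1³/6)·n^{1} → ∞; triangles are abundant w.h.p.

E[X] ≈ 28.168605; in regime p = Θ(1/n^{2/3}) E[X] diverges (above the triangle threshold p ~ 1/n).


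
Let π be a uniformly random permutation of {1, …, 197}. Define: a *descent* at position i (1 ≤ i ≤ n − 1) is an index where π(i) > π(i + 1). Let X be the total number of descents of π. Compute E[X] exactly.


Write X = Σ X_I over i = 1, …, 196, with X_I the indicator of one descent.
There are 196 indicators.
For each fixed i, the pair (π(i), π(i+1)) is a uniformly random ordered pair of distinct values from {1, …, 197}; by symmetry P[π(i) > π(i+1)] = 1/2.
By linearity: E[X] = 196 · (1/2) = (197 − 1) · (1/2) = 98 ≈ 98.000000.

E[X] = 98 = 98.000000.


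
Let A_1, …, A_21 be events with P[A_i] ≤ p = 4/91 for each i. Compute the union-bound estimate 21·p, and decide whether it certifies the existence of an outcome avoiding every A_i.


Union bound: P[∪_{i=1}^{21} A_i] ≤ Σ_i P[A_i] ≤ 21·p = 21·(4/91) = 12/13.
Numerically: 12/13 ≈ 0.923.
Is 12/13 < 1? YES.
Since P[∪ A_i] ≤ 12/13 < 1, the complement has P[∩ A_i^c] ≥ 1 − 12/13 = 1/13 > 0, so some outcome avoids every A_i.

21·p = 12/13 ≈ 0.923; existence CERTIFIED by the union bound.


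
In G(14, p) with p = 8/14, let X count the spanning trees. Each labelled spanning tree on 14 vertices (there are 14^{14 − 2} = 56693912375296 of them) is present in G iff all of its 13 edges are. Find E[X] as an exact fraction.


K_14 has 14^{14 − 2} = 56693912375296 labelled spanning trees.
For each such spanning tree H, let X_H = 1 if all 13 edges of H are present in G. Then P[X_H = 1] = p^{13} = (4/7)^{13} = 67108864/96889010407.
Summing the indicators: E[X] = Σ_H E[X_H] = 56693912375296 · p^{13} = 56693912375296 · 67108864/96889010407 = 274877906944/7.
Numerically: E[X] ≈ 3.93e+10.

E[X] = 56693912375296 · (4/7)^{13} = 274877906944/7 ≈ 3.93e+10.


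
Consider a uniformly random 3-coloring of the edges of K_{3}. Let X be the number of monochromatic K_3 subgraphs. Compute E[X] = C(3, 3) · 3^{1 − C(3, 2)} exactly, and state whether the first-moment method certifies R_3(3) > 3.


E[X] = C(3, 3) · 3^{1 − 3} = 1 · 3^{−2} = 1/9.
As a reduced fraction: E[X] = 1/9 ≈ 0.111111.
Is E[X] < 1? YES.
Since E[X] < 1, there exists a 3-coloring of K_{3} with no monochromatic K_3; hence R_3(3) > 3.

E[X] = 1/9 ≈ 0.111111; E[X] < 1, so R_3(3) > 3.


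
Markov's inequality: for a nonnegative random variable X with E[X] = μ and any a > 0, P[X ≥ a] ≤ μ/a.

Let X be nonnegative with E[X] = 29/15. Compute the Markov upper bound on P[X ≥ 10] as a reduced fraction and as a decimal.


μ = E[X] = 29/15, a = 10.
Markov: P[X ≥ 10] ≤ μ/a = (29/15)/10 = 29/150.
Numerically: ≈ 0.19333.
(Since a = 10 > μ = 1.93333, the bound 29/150 is < 1 and informative.)

P[X ≥ 10] ≤ 29/150 ≈ 0.19333.


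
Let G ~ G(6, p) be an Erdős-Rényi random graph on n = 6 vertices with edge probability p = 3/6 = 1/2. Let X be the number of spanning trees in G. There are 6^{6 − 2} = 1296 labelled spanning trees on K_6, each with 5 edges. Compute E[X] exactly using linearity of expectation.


K_6 has 6^{6 − 2} = 1296 labelled spanning trees.
For each such spanning tree H, let X_H = 1 if all 5 edges of H are present in G. Then P[X_H = 1] = p^{5} = (1/2)^{5} = 1/32.
Summing the indicators: E[X] = Σ_H E[X_H] = 1296 · p^{5} = 1296 · 1/32 = 81/2.
Numerically: E[X] ≈ 40.5.

E[X] = 1296 · (1/2)^{5} = 81/2 ≈ 40.5.


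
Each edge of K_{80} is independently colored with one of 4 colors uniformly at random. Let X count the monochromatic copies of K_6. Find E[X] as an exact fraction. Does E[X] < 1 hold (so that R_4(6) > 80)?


E[X] = C(80, 6) · 4^{1 − 15} = 300500200 · 4^{−14} = 300500200/268435456.
As a reduced fraction: E[X] = 37562525/33554432 ≈ 1.11945.
Is E[X] < 1? NO.
Since E[X] ≥ 1, the first-moment bound is inconclusive at n = 80; it does NOT by itself certify R_4(6) > 80.

E[X] = 37562525/33554432 ≈ 1.11945; E[X] ≥ 1; first-moment method inconclusive here.


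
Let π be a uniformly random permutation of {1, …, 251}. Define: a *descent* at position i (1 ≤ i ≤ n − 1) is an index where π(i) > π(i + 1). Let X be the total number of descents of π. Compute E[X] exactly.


Write X = Σ X_I over i = 1, …, 250, with X_I the indicator of one descent.
There are 250 indicators.
For each fixed i, the pair (π(i), π(i+1)) is a uniformly random ordered pair of distinct values from {1, …, 251}; by symmetry P[π(i) > π(i+1)] = 1/2.
By linearity: E[X] = 250 · (1/2) = (251 − 1) · (1/2) = 125 ≈ 125.000.

E[X] = 125 = 125.000.


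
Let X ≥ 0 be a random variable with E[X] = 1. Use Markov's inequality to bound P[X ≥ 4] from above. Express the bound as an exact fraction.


μ = E[X] = 1, a = 4.
Markov: P[X ≥ 4] ≤ μ/a = (1)/4 = 1/4.
Numerically: ≈ 0.250000.
(Since a = 4 > μ = 1.000000, the bound 1/4 is < 1 and informative.)

P[X ≥ 4] ≤ 1/4 ≈ 0.250000.


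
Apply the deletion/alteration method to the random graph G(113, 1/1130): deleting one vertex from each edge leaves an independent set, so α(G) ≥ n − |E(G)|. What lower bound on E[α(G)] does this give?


E[|E(G)|] = C(113, 2)·p = 6328 · (1/1130) = 28/5.
E[α(G)] ≥ n − E[|E(G)|] = 113 − 28/5 = 537/5.
Numerically: ≈ 107.4000.
(This is only a lower bound; the true E[α(G)] may be larger.)

E[α(G)] ≥ 537/5 ≈ 107.4000.


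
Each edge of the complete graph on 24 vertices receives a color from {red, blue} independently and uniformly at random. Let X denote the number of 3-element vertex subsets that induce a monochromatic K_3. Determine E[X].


Let X = Σ_S X_S over the C(24, 3) = 2024 subsets S of size 3, where X_S = 1 if the K_3 on S is monochromatic.
For a fixed S, the K_3 on S has C(3, 2) = 3 edges. P[all 3 edges red] = (1/2)^3, and likewise for blue, so P[monochromatic] = 2·(1/2)^3 = 2^{1 − 3} = 1/4.
By linearity: E[X] = C(24, 3) · 2^{1 − 3} = 2024 · 1/4 = 506.
Numerically: E[X] ≈ 506.000000.

E[X] = C(24,3)·2^(1−C(3,2)) = 506 ≈ 506.000000.


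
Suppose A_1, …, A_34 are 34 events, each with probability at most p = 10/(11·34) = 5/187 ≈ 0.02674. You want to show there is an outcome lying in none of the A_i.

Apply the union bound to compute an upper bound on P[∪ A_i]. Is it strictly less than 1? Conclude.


Union bound: P[∪_{i=1}^{34} A_i] ≤ Σ_i P[A_i] ≤ 34·p = 34·(5/187) = 10/11.
Numerically: 10/11 ≈ 0.90909.
Is 10/11 < 1? YES.
Since P[∪ A_i] ≤ 10/11 < 1, the complement has P[∩ A_i^c] ≥ 1 − 10/11 = 1/11 > 0, so some outcome avoids every A_i.

34·p = 10/11 ≈ 0.90909; existence CERTIFIED by the union bound.


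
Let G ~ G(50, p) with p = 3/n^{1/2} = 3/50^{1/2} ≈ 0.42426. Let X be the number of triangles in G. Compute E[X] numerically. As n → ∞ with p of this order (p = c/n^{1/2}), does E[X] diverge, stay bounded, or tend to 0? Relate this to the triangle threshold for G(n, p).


Number of potential triangles: C(50, 3) = 19600.
Each occurs with probability p³ ≈ (0.42426)³ ≈ 7.6367532e-02.
By linearity: E[X] = C(50, 3)·p³ ≈ 19600 · 7.6367532e-02 ≈ 1496.80363.
Since α = 1/2 < 1, p = c/n^{1/2} ≫ 1/n is above the triangle threshold p ~ 1/n. Asymptotically E[X] ~ (c³/6)·n^{3(1−α)} = (3³/6)·n^{1.5} → ∞; triangles are abundant w.h.p.

E[X] ≈ 1496.80363; in regime p = Θ(1/n^{1/2}) E[X] diverges (above the triangle threshold p ~ 1/n).


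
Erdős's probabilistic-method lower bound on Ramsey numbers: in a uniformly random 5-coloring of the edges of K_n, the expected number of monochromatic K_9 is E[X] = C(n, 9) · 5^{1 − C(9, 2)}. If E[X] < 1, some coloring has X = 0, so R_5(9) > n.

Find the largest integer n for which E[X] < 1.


We need C(n, 9) · 5^{1 − 36} < 1, i.e. C(n, 9) < 5^{36 − 1} = 2910383045673370361328125.
Check values of n near the boundary:
  n = 2166: C(2166, 9) = 2844037944203015677277940; 2844037944203015677277940 < 2910383045673370361328125? YES
  n = 2167: C(2167, 9) = 2855899084841489792706810; 2855899084841489792706810 < 2910383045673370361328125? YES
  n = 2168: C(2168, 9) = 2867804175977929537095120; 2867804175977929537095120 < 2910383045673370361328125? YES
  n = 2169: C(2169, 9) = 2879753360044504243499683; 2879753360044504243499683 < 2910383045673370361328125? YES
  n = 2170: C(2170, 9) = 2891746779868845075610510; 2891746779868845075610510 < 2910383045673370361328125? YES
  n = 2171: C(2171, 9) = 2903784578674959601827205; 2903784578674959601827205 < 2910383045673370361328125? YES
  n = 2172: C(2172, 9) = 2915866900084148060642020; 2915866900084148060642020 < 2910383045673370361328125? NO
  n = 2173: C(2173, 9) = 2927993888115921319674265; 2927993888115921319674265 < 2910383045673370361328125? NO
The largest n with C(n, 9) < 2910383045673370361328125 is n = 2171 (where E[X] = 580756915734991920365441/582076609134674072265625 ≈ 0.998). Hence R_5(9) > 2171, i.e. R_5(9) ≥ 2172.

Largest n = 2171; hence R_5(9) > 2171.


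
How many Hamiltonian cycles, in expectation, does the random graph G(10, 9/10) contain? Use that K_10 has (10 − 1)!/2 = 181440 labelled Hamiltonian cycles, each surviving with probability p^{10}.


K_10 has (10 − 1)!/2 = 181440 labelled Hamiltonian cycles.
For each such Hamiltonian cycle H, let X_H = 1 if all 10 edges of H are present in G. Then P[X_H = 1] = p^{10} = (9/10)^{10} = 3486784401/10000000000.
By linearity of expectation: E[X] = Σ_H E[X_H] = 181440 · p^{10} = 181440 · 3486784401/10000000000 = 1977006755367/31250000.
Numerically: E[X] ≈ 63264.2.

E[X] = 181440 · (9/10)^{10} = 1977006755367/31250000 ≈ 63264.2.


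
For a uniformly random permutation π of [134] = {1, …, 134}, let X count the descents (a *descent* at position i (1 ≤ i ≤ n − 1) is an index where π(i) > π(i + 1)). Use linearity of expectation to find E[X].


Write X = Σ X_I over i = 1, …, 133, with X_I the indicator of one descent.
There are 133 indicators.
For each fixed i, the pair (π(i), π(i+1)) is a uniformly random ordered pair of distinct values from {1, …, 134}; by symmetry P[π(i) > π(i+1)] = 1/2.
By linearity: E[X] = 133 · (1/2) = (134 − 1) · (1/2) = 133/2 ≈ 66.500.

E[X] = 133/2 = 66.500.


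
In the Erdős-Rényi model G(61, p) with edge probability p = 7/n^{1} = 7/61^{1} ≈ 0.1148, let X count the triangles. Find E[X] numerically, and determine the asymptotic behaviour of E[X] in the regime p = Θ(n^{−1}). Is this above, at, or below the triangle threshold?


Number of potential triangles: C(61, 3) = 35990.
Each occurs with probability p³ ≈ (0.1148)³ ≈ 1.511140e-03.
By linearity: E[X] = C(61, 3)·p³ ≈ 35990 · 1.511140e-03 ≈ 54.3859.
Here α = 1, so p = 7/n is exactly at the triangle threshold p ~ 1/n. Asymptotically E[X] → c³/6 = 7³/6 = 343/6 ≈ 57.1667, a bounded constant. In this regime the triangle count is asymptotically Poisson(c³/6).

E[X] ≈ 54.3859; in regime p = Θ(1/n^{1}) E[X] stays bounded (at the triangle threshold p ~ 1/n).


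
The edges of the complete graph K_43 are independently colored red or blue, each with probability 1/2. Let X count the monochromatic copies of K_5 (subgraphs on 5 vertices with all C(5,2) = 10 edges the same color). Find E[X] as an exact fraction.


Let X = Σ_S X_S over the C(43, 5) = 962598 subsets S of size 5, where X_S = 1 if the K_5 on S is monochromatic.
For a fixed S, the K_5 on S has C(5, 2) = 10 edges. P[all 10 edges red] = (1/2)^10, and likewise for blue, so P[monochromatic] = 2·(1/2)^10 = 2^{1 − 10} = 1/512.
By linearity: E[X] = C(43, 5) · 2^{1 − 10} = 962598 · 1/512 = 481299/256.
Numerically: E[X] ≈ 1880.07422.

E[X] = C(43,5)·2^(1−C(5,2)) = 481299/256 ≈ 1880.07422.


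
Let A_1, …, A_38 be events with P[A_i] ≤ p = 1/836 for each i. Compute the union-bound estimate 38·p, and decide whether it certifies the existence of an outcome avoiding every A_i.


Union bound: P[∪_{i=1}^{38} A_i] ≤ Σ_i P[A_i] ≤ 38·p = 38·(1/836) = 1/22.
Numerically: 1/22 ≈ 0.045455.
Is 1/22 < 1? YES.
Since P[∪ A_i] ≤ 1/22 < 1, the complement has P[∩ A_i^c] ≥ 1 − 1/22 = 21/22 > 0, so some outcome avoids every A_i.

38·p = 1/22 ≈ 0.045455; existence CERTIFIED by the union bound.


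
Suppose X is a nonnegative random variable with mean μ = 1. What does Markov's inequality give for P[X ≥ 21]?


μ = E[X] = 1, a = 21.
Markov: P[X ≥ 21] ≤ μ/a = (1)/21 = 1/21.
Numerically: ≈ 0.047619.
(Since a = 21 > μ = 1.000000, the bound 1/21 is < 1 and informative.)

P[X ≥ 21] ≤ 1/21 ≈ 0.047619.


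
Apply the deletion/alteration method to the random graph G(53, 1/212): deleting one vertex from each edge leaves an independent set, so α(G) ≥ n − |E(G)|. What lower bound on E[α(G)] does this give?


E[|E(G)|] = C(53, 2)·p = 1378 · (1/212) = 13/2.
E[α(G)] ≥ n − E[|E(G)|] = 53 − 13/2 = 93/2.
Numerically: ≈ 46.5000.
(This is only a lower bound; the true E[α(G)] may be larger.)

E[α(G)] ≥ 93/2 ≈ 46.5000.


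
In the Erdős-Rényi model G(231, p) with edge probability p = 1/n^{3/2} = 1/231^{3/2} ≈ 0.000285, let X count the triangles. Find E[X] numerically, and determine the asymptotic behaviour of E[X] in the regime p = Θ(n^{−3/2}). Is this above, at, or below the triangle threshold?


Number of potential triangles: C(231, 3) = 2027795.
Each occurs with probability p³ ≈ (0.000285)³ ≈ 2.31071e-11.
By linearity: E[X] = C(231, 3)·p³ ≈ 2027795 · 2.31071e-11 ≈ 0.000.
Since α = 3/2 > 1, p = c/n^{3/2} = o(1/n) is below the triangle threshold p ~ 1/n. Asymptotically E[X] ~ (c³/6)·n^{3(1−α)} = (1³/6)·n^{-1.5} → 0, so by Markov's inequality G has no triangles w.h.p.

E[X] ≈ 0.000; in regime p = Θ(1/n^{3/2}) E[X] tends to 0 (below the triangle threshold p ~ 1/n).


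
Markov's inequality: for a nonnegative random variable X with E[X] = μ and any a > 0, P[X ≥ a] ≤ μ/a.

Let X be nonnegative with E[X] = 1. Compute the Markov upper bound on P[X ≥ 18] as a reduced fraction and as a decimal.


μ = E[X] = 1, a = 18.
Markov: P[X ≥ 18] ≤ μ/a = (1)/18 = 1/18.
Numerically: ≈ 0.056.
(Since a = 18 > μ = 1.000, the bound 1/18 is < 1 and informative.)

P[X ≥ 18] ≤ 1/18 ≈ 0.056.


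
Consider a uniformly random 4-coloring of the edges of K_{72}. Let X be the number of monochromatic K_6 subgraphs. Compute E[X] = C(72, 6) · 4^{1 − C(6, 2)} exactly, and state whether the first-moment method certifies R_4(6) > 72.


E[X] = C(72, 6) · 4^{1 − 15} = 156238908 · 4^{−14} = 156238908/268435456.
As a reduced fraction: E[X] = 39059727/67108864 ≈ 0.582035.
Is E[X] < 1? YES.
Since E[X] < 1, there exists a 4-coloring of K_{72} with no monochromatic K_6; hence R_4(6) > 72.

E[X] = 39059727/67108864 ≈ 0.582035; E[X] < 1, so R_4(6) > 72.


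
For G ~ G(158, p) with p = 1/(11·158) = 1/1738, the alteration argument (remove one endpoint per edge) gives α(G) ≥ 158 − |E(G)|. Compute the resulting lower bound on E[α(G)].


E[|E(G)|] = C(158, 2)·p = 12403 · (1/1738) = 157/22.
E[α(G)] ≥ n − E[|E(G)|] = 158 − 157/22 = 3319/22.
Numerically: ≈ 150.8636.
(This is only a lower bound; the true E[α(G)] may be larger.)

E[α(G)] ≥ 3319/22 ≈ 150.8636.


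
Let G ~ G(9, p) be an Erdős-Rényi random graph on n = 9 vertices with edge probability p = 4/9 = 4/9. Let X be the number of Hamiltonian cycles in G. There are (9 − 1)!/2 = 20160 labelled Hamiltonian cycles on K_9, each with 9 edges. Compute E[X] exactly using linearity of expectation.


K_9 has (9 − 1)!/2 = 20160 labelled Hamiltonian cycles.
For each such Hamiltonian cycle H, let X_H = 1 if all 9 edges of H are present in G. Then P[X_H = 1] = p^{9} = (4/9)^{9} = 262144/387420489.
Summing the indicators: E[X] = Σ_H E[X_H] = 20160 · p^{9} = 20160 · 262144/387420489 = 587202560/43046721.
Numerically: E[X] ≈ 13.6.

E[X] = 20160 · (4/9)^{9} = 587202560/43046721 ≈ 13.6.


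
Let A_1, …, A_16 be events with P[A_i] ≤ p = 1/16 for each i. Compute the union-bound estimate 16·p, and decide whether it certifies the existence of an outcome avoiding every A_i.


Union bound: P[∪_{i=1}^{16} A_i] ≤ Σ_i P[A_i] ≤ 16·p = 16·(1/16) = 1.
Numerically: 1 ≈ 1.000.
Is 1 < 1? NO.
Since the bound 1 is ≥ 1, the union bound is uninformative here; it does NOT by itself certify existence.

16·p = 1 ≈ 1.000; existence NOT certified by the union bound.


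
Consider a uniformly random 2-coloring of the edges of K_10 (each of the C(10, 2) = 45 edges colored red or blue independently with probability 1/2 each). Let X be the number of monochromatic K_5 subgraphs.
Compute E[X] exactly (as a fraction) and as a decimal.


Let X = Σ_S X_S over the C(10, 5) = 252 subsets S of size 5, where X_S = 1 if the K_5 on S is monochromatic.
For a fixed S, the K_5 on S has C(5, 2) = 10 edges. P[all 10 edges red] = (1/2)^10, and likewise for blue, so P[monochromatic] = 2·(1/2)^10 = 2^{1 − 10} = 1/512.
By linearity of expectation: E[X] = C(10, 5) · 2^{1 − 10} = 252 · 1/512 = 63/128.
Numerically: E[X] ≈ 0.492.

E[X] = C(10,5)·2^(1−C(5,2)) = 63/128 ≈ 0.492.


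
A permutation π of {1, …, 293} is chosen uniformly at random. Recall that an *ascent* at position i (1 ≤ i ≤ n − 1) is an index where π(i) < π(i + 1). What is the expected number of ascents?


Write X = Σ X_I over i = 1, …, 292, with X_I the indicator of one ascent.
There are 292 indicators.
For each fixed i, the pair (π(i), π(i+1)) is a uniformly random ordered pair of distinct values from {1, …, 293}; by symmetry P[π(i) < π(i+1)] = 1/2.
By linearity: E[X] = 292 · (1/2) = (293 − 1) · (1/2) = 146 ≈ 146.00000.

E[X] = 146 = 146.00000.


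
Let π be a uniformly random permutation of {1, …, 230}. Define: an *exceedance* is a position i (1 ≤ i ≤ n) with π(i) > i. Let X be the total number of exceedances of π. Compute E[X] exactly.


Write X = Σ_{i=1}^{230} X_i, where X_i = 1_{π(i) > i}.
For each fixed i, π(i) is uniform over {1, …, 230} (marginal of a uniform permutation), so P[π(i) > i] = (n − i)/n. Summing: Σ_{i=1}^{230} (n − i)/n = (0 + 1 + … + 229)/230 = 230(230 − 1)/(2·230) = (230 − 1)/2.
Hence E[X] = Σ_{i=1}^{230} (230 − i)/230 = 229/2 ≈ 114.500000.

E[X] = 229/2 = 114.500000.


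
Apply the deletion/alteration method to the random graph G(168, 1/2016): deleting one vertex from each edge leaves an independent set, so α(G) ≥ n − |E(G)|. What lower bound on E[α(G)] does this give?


E[|E(G)|] = C(168, 2)·p = 14028 · (1/2016) = 167/24.
E[α(G)] ≥ n − E[|E(G)|] = 168 − 167/24 = 3865/24.
Numerically: ≈ 161.041667.
(This is only a lower bound; the true E[α(G)] may be larger.)

E[α(G)] ≥ 3865/24 ≈ 161.041667.


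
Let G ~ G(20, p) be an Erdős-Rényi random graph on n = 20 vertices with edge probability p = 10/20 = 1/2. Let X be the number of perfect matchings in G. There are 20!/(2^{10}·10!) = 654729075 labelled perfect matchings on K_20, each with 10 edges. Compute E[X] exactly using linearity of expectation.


K_20 has 20!/(2^{10}·10!) = 654729075 labelled perfect matchings.
For each such perfect matching H, let X_H = 1 if all 10 edges of H are present in G. Then P[X_H = 1] = p^{10} = (1/2)^{10} = 1/1024.
By linearity of expectation: E[X] = Σ_H E[X_H] = 654729075 · p^{10} = 654729075 · 1/1024 = 654729075/1024.
Numerically: E[X] ≈ 6.394e+05.

E[X] = 654729075 · (1/2)^{10} = 654729075/1024 ≈ 6.394e+05.


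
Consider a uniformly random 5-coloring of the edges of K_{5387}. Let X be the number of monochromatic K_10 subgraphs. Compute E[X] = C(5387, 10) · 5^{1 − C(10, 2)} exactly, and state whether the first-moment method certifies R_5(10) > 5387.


E[X] = C(5387, 10) · 5^{1 − 45} = 5624406917627224603154306376491 · 5^{−44} = 5624406917627224603154306376491/5684341886080801486968994140625.
As a reduced fraction: E[X] = 5624406917627224603154306376491/5684341886080801486968994140625 ≈ 0.989.
Is E[X] < 1? YES.
Since E[X] < 1, there exists a 5-coloring of K_{5387} with no monochromatic K_10; hence R_5(10) > 5387.

E[X] = 5624406917627224603154306376491/5684341886080801486968994140625 ≈ 0.989; E[X] < 1, so R_5(10) > 5387.


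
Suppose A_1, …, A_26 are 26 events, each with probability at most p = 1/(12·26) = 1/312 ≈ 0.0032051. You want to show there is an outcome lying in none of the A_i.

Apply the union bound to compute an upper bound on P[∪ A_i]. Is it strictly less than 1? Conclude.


Union bound: P[∪_{i=1}^{26} A_i] ≤ Σ_i P[A_i] ≤ 26·p = 26·(1/312) = 1/12.
Numerically: 1/12 ≈ 0.0833333.
Is 1/12 < 1? YES.
Since P[∪ A_i] ≤ 1/12 < 1, the complement has P[∩ A_i^c] ≥ 1 − 1/12 = 11/12 > 0, so some outcome avoids every A_i.

26·p = 1/12 ≈ 0.0833333; existence CERTIFIED by the union bound.


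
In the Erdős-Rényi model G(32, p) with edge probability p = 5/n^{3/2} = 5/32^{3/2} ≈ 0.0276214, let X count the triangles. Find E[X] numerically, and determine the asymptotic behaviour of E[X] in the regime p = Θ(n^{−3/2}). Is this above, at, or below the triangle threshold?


Number of potential triangles: C(32, 3) = 4960.
Each occurs with probability p³ ≈ (0.0276214)³ ≈ 2.10734243e-05.
By linearity: E[X] = C(32, 3)·p³ ≈ 4960 · 2.10734243e-05 ≈ 0.104524.
Since α = 3/2 > 1, p = c/n^{3/2} = o(1/n) is below the triangle threshold p ~ 1/n. Asymptotically E[X] ~ (c³/6)·n^{3(1−α)} = (5³/6)·n^{-1.5} → 0, so by Markov's inequality G has no triangles w.h.p.

E[X] ≈ 0.104524; in regime p = Θ(1/n^{3/2}) E[X] tends to 0 (below the triangle threshold p ~ 1/n).


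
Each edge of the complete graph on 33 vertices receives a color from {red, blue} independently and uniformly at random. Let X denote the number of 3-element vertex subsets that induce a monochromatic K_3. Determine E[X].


Let X = Σ_S X_S over the C(33, 3) = 5456 subsets S of size 3, where X_S = 1 if the K_3 on S is monochromatic.
For a fixed S, the K_3 on S has C(3, 2) = 3 edges. P[all 3 edges red] = (1/2)^3, and likewise for blue, so P[monochromatic] = 2·(1/2)^3 = 2^{1 − 3} = 1/4.
By linearity: E[X] = C(33, 3) · 2^{1 − 3} = 5456 · 1/4 = 1364.
Numerically: E[X] ≈ 1364.00000.

E[X] = C(33,3)·2^(1−C(3,2)) = 1364 ≈ 1364.00000.


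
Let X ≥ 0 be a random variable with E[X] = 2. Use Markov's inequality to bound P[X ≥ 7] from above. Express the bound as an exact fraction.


μ = E[X] = 2, a = 7.
Markov: P[X ≥ 7] ≤ μ/a = (2)/7 = 2/7.
Numerically: ≈ 0.286.
(Since a = 7 > μ = 2.000, the bound 2/7 is < 1 and informative.)

P[X ≥ 7] ≤ 2/7 ≈ 0.286.


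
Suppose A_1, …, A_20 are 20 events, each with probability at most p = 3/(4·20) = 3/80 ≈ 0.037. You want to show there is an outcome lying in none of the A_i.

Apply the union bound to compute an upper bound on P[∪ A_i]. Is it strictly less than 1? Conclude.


Union bound: P[∪_{i=1}^{20} A_i] ≤ Σ_i P[A_i] ≤ 20·p = 20·(3/80) = 3/4.
Numerically: 3/4 ≈ 0.750.
Is 3/4 < 1? YES.
Since P[∪ A_i] ≤ 3/4 < 1, the complement has P[∩ A_i^c] ≥ 1 − 3/4 = 1/4 > 0, so some outcome avoids every A_i.

20·p = 3/4 ≈ 0.750; existence CERTIFIED by the union bound.


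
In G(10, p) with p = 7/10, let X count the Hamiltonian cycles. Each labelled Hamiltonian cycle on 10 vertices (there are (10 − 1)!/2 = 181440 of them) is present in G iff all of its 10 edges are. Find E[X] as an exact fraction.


K_10 has (10 − 1)!/2 = 181440 labelled Hamiltonian cycles.
For each such Hamiltonian cycle H, let X_H = 1 if all 10 edges of H are present in G. Then P[X_H = 1] = p^{10} = (7/10)^{10} = 282475249/10000000000.
By linearity of expectation: E[X] = Σ_H E[X_H] = 181440 · p^{10} = 181440 · 282475249/10000000000 = 160163466183/31250000.
Numerically: E[X] ≈ 5125.2.

E[X] = 181440 · (7/10)^{10} = 160163466183/31250000 ≈ 5125.2.


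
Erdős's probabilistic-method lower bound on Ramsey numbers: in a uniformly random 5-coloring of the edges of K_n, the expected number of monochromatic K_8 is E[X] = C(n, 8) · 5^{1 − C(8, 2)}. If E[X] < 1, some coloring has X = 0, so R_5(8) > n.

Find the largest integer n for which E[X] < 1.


We need C(n, 8) · 5^{1 − 28} < 1, i.e. C(n, 8) < 5^{28 − 1} = 7450580596923828125.
Check values of n near the boundary:
  n = 857: C(857, 8) = 6983854138365964575; 6983854138365964575 < 7450580596923828125? YES
  n = 858: C(858, 8) = 7049584530256467771; 7049584530256467771 < 7450580596923828125? YES
  n = 859: C(859, 8) = 7115855595170747139; 7115855595170747139 < 7450580596923828125? YES
  n = 860: C(860, 8) = 7182671140665308145; 7182671140665308145 < 7450580596923828125? YES
  n = 861: C(861, 8) = 7250034996615275865; 7250034996615275865 < 7450580596923828125? YES
  n = 862: C(862, 8) = 7317951015318931845; 7317951015318931845 < 7450580596923828125? YES
  n = 863: C(863, 8) = 7386423071602617757; 7386423071602617757 < 7450580596923828125? YES
  n = 864: C(864, 8) = 7455455062926006708; 7455455062926006708 < 7450580596923828125? NO
  n = 865: C(865, 8) = 7525050909487743060; 7525050909487743060 < 7450580596923828125? NO
  n = 866: C(866, 8) = 7595214554331451620; 7595214554331451620 < 7450580596923828125? NO
The largest n with C(n, 8) < 7450580596923828125 is n = 863 (where E[X] = 7386423071602617757/7450580596923828125 ≈ 0.99139). Hence R_5(8) > 863, i.e. R_5(8) ≥ 864.

Largest n = 863; hence R_5(8) > 863.


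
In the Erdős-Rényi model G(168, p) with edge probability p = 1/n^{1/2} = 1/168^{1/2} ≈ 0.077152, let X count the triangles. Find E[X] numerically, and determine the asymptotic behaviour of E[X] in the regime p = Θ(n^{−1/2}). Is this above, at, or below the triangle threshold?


Number of potential triangles: C(168, 3) = 776216.
Each occurs with probability p³ ≈ (0.077152)³ ≈ 4.5923616e-04.
By linearity: E[X] = C(168, 3)·p³ ≈ 776216 · 4.5923616e-04 ≈ 356.46646.
Since α = 1/2 < 1, p = c/n^{1/2} ≫ 1/n is above the triangle threshold p ~ 1/n. Asymptotically E[X] ~ (c³/6)·n^{3(1−α)} = (1³/6)·n^{1.5} → ∞; triangles are abundant w.h.p.

E[X] ≈ 356.46646; in regime p = Θ(1/n^{1/2}) E[X] diverges (above the triangle threshold p ~ 1/n).


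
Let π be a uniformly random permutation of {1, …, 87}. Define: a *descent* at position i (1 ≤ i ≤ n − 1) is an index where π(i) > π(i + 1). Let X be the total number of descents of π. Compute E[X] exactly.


Write X = Σ X_I over i = 1, …, 86, with X_I the indicator of one descent.
There are 86 indicators.
For each fixed i, the pair (π(i), π(i+1)) is a uniformly random ordered pair of distinct values from {1, …, 87}; by symmetry P[π(i) > π(i+1)] = 1/2.
By linearity: E[X] = 86 · (1/2) = (87 − 1) · (1/2) = 43 ≈ 43.00000.

E[X] = 43 = 43.00000.


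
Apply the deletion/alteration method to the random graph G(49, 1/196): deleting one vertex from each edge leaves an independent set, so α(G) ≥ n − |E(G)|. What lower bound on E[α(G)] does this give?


E[|E(G)|] = C(49, 2)·p = 1176 · (1/196) = 6.
E[α(G)] ≥ n − E[|E(G)|] = 49 − 6 = 43.
Numerically: ≈ 43.000.
(This is only a lower bound; the true E[α(G)] may be larger.)

E[α(G)] ≥ 43 ≈ 43.000.


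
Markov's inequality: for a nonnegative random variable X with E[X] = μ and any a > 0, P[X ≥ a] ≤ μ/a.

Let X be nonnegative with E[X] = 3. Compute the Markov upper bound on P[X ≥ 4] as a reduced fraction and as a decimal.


μ = E[X] = 3, a = 4.
Markov: P[X ≥ 4] ≤ μ/a = (3)/4 = 3/4.
Numerically: ≈ 0.750.
(Since a = 4 > μ = 3.000, the bound 3/4 is < 1 and informative.)

P[X ≥ 4] ≤ 3/4 ≈ 0.750.


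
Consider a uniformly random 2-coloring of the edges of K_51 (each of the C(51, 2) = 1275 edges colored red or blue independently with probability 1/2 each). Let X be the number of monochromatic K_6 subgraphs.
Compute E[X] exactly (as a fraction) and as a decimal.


Let X = Σ_S X_S over the C(51, 6) = 18009460 subsets S of size 6, where X_S = 1 if the K_6 on S is monochromatic.
For a fixed S, the K_6 on S has C(6, 2) = 15 edges. P[all 15 edges red] = (1/2)^15, and likewise for blue, so P[monochromatic] = 2·(1/2)^15 = 2^{1 − 15} = 1/16384.
By linearity of expectation: E[X] = C(51, 6) · 2^{1 − 15} = 18009460 · 1/16384 = 4502365/4096.
Numerically: E[X] ≈ 1099.2102.

E[X] = C(51,6)·2^(1−C(6,2)) = 4502365/4096 ≈ 1099.2102.


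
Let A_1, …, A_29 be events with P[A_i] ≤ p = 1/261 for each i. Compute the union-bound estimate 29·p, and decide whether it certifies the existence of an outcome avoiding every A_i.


Union bound: P[∪_{i=1}^{29} A_i] ≤ Σ_i P[A_i] ≤ 29·p = 29·(1/261) = 1/9.
Numerically: 1/9 ≈ 0.11111.
Is 1/9 < 1? YES.
Since P[∪ A_i] ≤ 1/9 < 1, the complement has P[∩ A_i^c] ≥ 1 − 1/9 = 8/9 > 0, so some outcome avoids every A_i.

29·p = 1/9 ≈ 0.11111; existence CERTIFIED by the union bound.


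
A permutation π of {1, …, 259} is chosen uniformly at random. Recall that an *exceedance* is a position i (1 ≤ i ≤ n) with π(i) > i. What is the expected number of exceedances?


Write X = Σ_{i=1}^{259} X_i, where X_i = 1_{π(i) > i}.
For each fixed i, π(i) is uniform over {1, …, 259} (marginal of a uniform permutation), so P[π(i) > i] = (n − i)/n. Summing: Σ_{i=1}^{259} (n − i)/n = (0 + 1 + … + 258)/259 = 259(259 − 1)/(2·259) = (259 − 1)/2.
Hence E[X] = Σ_{i=1}^{259} (259 − i)/259 = 129 ≈ 129.000.

E[X] = 129 = 129.000.
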